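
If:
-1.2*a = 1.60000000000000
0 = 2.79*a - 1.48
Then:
No Solution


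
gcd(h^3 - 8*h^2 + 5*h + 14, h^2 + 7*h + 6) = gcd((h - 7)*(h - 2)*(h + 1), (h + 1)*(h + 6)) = h + 1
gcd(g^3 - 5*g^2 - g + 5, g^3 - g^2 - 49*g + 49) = g - 1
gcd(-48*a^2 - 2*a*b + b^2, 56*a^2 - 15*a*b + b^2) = 8*a - b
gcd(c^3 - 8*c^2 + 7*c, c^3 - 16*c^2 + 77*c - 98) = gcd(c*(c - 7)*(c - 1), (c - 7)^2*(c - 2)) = c - 7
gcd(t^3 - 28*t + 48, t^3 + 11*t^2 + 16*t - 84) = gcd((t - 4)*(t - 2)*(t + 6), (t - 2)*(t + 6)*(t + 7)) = t^2 + 4*t - 12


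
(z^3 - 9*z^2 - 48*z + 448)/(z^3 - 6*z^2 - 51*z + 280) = (z - 8)/(z - 5)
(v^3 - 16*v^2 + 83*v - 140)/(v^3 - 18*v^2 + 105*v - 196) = (v - 5)/(v - 7)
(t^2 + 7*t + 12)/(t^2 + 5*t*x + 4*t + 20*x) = (t + 3)/(t + 5*x)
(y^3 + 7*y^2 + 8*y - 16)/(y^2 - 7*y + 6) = (y^2 + 8*y + 16)/(y - 6)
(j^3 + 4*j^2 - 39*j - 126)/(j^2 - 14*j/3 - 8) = 3*(j^2 + 10*j + 21)/(3*j + 4)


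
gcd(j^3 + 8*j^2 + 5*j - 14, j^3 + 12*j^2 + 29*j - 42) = j^2 + 6*j - 7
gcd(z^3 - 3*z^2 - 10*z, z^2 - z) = z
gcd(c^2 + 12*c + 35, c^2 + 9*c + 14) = c + 7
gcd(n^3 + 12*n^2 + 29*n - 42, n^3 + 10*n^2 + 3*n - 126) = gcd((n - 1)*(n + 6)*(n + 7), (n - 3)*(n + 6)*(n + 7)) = n^2 + 13*n + 42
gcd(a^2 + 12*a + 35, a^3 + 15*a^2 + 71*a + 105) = a^2 + 12*a + 35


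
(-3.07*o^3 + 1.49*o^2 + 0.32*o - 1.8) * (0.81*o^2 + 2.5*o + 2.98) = -2.4867*o^5 - 6.4681*o^4 - 5.1644*o^3 + 3.7822*o^2 - 3.5464*o - 5.364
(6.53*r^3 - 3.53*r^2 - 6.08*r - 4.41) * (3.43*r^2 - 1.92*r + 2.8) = 22.3979*r^5 - 24.6455*r^4 + 4.2072*r^3 - 13.3367*r^2 - 8.5568*r - 12.348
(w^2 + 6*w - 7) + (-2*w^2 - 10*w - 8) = -w^2 - 4*w - 15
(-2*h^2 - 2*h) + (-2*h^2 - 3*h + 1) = -4*h^2 - 5*h + 1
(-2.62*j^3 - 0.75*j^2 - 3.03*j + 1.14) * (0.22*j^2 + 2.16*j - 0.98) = -0.5764*j^5 - 5.8242*j^4 + 0.281*j^3 - 5.559*j^2 + 5.4318*j - 1.1172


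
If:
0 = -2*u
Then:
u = 0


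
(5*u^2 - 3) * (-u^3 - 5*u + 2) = -5*u^5 - 22*u^3 + 10*u^2 + 15*u - 6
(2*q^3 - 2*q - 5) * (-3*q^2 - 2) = -6*q^5 + 2*q^3 + 15*q^2 + 4*q + 10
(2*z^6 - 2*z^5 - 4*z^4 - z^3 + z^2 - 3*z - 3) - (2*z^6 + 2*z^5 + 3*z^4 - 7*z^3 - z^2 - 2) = -4*z^5 - 7*z^4 + 6*z^3 + 2*z^2 - 3*z - 1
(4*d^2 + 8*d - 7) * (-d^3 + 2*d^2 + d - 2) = -4*d^5 + 27*d^3 - 14*d^2 - 23*d + 14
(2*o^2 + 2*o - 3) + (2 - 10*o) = 2*o^2 - 8*o - 1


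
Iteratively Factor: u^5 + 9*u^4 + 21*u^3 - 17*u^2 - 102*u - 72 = (u + 3)*(u^4 + 6*u^3 + 3*u^2 - 26*u - 24) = (u + 3)*(u + 4)*(u^3 + 2*u^2 - 5*u - 6) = (u + 1)*(u + 3)*(u + 4)*(u^2 + u - 6) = (u - 2)*(u + 1)*(u + 3)*(u + 4)*(u + 3)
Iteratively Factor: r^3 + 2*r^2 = (r)*(r^2 + 2*r) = r^2*(r + 2)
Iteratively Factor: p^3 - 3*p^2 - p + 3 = (p + 1)*(p^2 - 4*p + 3) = (p - 3)*(p + 1)*(p - 1)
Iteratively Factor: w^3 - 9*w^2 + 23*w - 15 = (w - 5)*(w^2 - 4*w + 3) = (w - 5)*(w - 3)*(w - 1)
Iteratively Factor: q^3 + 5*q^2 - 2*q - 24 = (q - 2)*(q^2 + 7*q + 12) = (q - 2)*(q + 3)*(q + 4)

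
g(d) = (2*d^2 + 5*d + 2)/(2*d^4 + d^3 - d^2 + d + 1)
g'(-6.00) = 0.00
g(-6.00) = 0.02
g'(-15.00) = 0.00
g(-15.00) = 0.00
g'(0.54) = 0.17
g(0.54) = 3.35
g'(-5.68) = 0.01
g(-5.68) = 0.02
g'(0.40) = 2.07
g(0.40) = 3.19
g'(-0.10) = 2.82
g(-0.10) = 1.71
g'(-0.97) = -551.74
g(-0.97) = 18.27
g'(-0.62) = 224.34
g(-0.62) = -6.27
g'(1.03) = -3.30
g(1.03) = 2.15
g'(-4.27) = 0.01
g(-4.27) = 0.03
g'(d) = (4*d + 5)/(2*d^4 + d^3 - d^2 + d + 1) + (2*d^2 + 5*d + 2)*(-8*d^3 - 3*d^2 + 2*d - 1)/(2*d^4 + d^3 - d^2 + d + 1)^2 = (-8*d^5 - 32*d^4 - 26*d^3 + d^2 + 8*d + 3)/(4*d^8 + 4*d^7 - 3*d^6 + 2*d^5 + 7*d^4 - d^2 + 2*d + 1)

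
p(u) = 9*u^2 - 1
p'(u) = 18*u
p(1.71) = 25.32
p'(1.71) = 30.78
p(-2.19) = 42.16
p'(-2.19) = -39.42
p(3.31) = 97.60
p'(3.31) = 59.58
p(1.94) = 32.87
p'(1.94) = 34.92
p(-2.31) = 47.02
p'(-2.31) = -41.58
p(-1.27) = 13.52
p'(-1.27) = -22.86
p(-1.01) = 8.18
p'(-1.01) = -18.18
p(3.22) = 92.32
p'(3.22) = 57.96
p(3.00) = 80.00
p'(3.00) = 54.00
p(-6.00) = 323.00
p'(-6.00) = -108.00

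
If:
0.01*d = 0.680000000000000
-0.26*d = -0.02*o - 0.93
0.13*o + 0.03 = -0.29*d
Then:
No Solution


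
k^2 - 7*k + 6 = (k - 6)*(k - 1)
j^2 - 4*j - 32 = (j - 8)*(j + 4)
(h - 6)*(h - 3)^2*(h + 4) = h^4 - 8*h^3 - 3*h^2 + 126*h - 216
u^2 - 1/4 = (u - 1/2)*(u + 1/2)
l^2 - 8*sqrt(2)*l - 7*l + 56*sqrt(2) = (l - 7)*(l - 8*sqrt(2))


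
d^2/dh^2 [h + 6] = 0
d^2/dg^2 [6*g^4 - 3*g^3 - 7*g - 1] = 18*g*(4*g - 1)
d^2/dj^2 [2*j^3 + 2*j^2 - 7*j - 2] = 12*j + 4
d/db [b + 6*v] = 1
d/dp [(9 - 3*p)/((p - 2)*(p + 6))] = 3*p*(p - 6)/(p^4 + 8*p^3 - 8*p^2 - 96*p + 144)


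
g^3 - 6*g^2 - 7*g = g*(g - 7)*(g + 1)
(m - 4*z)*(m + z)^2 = m^3 - 2*m^2*z - 7*m*z^2 - 4*z^3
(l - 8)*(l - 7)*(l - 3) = l^3 - 18*l^2 + 101*l - 168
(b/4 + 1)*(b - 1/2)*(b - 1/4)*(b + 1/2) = b^4/4 + 15*b^3/16 - 5*b^2/16 - 15*b/64 + 1/16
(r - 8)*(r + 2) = r^2 - 6*r - 16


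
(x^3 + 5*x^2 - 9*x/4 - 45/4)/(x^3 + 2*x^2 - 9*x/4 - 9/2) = (x + 5)/(x + 2)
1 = 1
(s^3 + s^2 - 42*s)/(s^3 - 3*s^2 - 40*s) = (-s^2 - s + 42)/(-s^2 + 3*s + 40)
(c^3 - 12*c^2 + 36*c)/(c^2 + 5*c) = (c^2 - 12*c + 36)/(c + 5)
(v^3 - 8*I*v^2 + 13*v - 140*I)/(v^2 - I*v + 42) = (v^2 - I*v + 20)/(v + 6*I)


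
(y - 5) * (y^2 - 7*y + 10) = y^3 - 12*y^2 + 45*y - 50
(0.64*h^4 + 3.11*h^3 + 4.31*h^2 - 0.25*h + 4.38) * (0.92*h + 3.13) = 0.5888*h^5 + 4.8644*h^4 + 13.6995*h^3 + 13.2603*h^2 + 3.2471*h + 13.7094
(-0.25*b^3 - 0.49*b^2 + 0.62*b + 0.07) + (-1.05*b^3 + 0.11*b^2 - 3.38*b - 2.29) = -1.3*b^3 - 0.38*b^2 - 2.76*b - 2.22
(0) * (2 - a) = 0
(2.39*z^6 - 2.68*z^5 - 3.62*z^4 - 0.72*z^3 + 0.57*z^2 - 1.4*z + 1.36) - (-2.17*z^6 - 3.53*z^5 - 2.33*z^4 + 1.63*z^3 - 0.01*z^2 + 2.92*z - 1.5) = 4.56*z^6 + 0.85*z^5 - 1.29*z^4 - 2.35*z^3 + 0.58*z^2 - 4.32*z + 2.86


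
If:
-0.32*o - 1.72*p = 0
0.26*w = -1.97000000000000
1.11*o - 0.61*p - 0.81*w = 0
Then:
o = -5.02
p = 0.93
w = -7.58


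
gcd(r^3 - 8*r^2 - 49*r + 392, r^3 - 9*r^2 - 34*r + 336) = r^2 - 15*r + 56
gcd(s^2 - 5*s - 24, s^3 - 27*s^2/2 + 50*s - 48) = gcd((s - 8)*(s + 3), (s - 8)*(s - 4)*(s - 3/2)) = s - 8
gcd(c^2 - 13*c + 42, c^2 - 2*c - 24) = c - 6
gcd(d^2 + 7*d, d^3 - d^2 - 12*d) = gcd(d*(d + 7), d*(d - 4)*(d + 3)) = d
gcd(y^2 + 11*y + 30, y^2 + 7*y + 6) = y + 6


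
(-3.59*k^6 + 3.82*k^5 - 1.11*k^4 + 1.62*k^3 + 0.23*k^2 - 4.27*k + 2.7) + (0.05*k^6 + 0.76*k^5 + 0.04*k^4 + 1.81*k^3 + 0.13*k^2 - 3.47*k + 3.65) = -3.54*k^6 + 4.58*k^5 - 1.07*k^4 + 3.43*k^3 + 0.36*k^2 - 7.74*k + 6.35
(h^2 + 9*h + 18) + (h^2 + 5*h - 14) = 2*h^2 + 14*h + 4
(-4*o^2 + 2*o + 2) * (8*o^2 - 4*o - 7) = -32*o^4 + 32*o^3 + 36*o^2 - 22*o - 14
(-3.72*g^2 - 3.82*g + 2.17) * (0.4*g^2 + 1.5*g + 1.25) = -1.488*g^4 - 7.108*g^3 - 9.512*g^2 - 1.52*g + 2.7125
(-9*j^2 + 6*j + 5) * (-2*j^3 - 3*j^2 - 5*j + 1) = 18*j^5 + 15*j^4 + 17*j^3 - 54*j^2 - 19*j + 5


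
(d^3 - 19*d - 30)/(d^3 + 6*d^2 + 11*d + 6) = (d - 5)/(d + 1)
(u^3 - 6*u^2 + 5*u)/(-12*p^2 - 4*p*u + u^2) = u*(-u^2 + 6*u - 5)/(12*p^2 + 4*p*u - u^2)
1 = 1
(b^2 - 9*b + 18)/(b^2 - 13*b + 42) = (b - 3)/(b - 7)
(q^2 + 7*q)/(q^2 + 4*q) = (q + 7)/(q + 4)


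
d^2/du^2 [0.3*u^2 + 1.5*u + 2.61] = 0.600000000000000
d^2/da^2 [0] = 0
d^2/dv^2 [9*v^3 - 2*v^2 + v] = 54*v - 4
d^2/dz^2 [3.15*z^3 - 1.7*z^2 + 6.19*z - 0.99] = 18.9*z - 3.4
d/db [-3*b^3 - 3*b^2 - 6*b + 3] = -9*b^2 - 6*b - 6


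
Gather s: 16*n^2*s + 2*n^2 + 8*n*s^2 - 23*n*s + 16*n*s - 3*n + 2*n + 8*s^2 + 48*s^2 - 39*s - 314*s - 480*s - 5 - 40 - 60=2*n^2 - n + s^2*(8*n + 56) + s*(16*n^2 - 7*n - 833) - 105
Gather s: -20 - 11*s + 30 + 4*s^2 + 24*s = 4*s^2 + 13*s + 10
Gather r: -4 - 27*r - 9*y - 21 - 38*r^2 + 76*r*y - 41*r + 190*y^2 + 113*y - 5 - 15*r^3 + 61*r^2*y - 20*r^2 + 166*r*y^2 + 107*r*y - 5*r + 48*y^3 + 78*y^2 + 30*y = -15*r^3 + r^2*(61*y - 58) + r*(166*y^2 + 183*y - 73) + 48*y^3 + 268*y^2 + 134*y - 30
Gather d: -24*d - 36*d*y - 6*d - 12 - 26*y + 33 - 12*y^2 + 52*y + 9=d*(-36*y - 30) - 12*y^2 + 26*y + 30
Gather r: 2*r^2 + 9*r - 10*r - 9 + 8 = 2*r^2 - r - 1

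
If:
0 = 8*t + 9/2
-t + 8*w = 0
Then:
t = -9/16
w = -9/128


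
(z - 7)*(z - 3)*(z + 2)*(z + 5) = z^4 - 3*z^3 - 39*z^2 + 47*z + 210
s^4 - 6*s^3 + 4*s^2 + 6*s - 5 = (s - 5)*(s - 1)^2*(s + 1)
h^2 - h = h*(h - 1)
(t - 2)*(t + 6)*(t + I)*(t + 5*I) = t^4 + 4*t^3 + 6*I*t^3 - 17*t^2 + 24*I*t^2 - 20*t - 72*I*t + 60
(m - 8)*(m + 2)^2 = m^3 - 4*m^2 - 28*m - 32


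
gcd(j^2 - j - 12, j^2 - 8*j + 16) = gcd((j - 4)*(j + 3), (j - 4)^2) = j - 4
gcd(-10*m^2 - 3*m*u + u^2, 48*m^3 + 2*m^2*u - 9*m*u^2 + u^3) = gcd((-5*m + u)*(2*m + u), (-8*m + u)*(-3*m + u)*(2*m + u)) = 2*m + u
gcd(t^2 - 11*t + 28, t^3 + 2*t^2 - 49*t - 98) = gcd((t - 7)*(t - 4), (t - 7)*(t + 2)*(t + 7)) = t - 7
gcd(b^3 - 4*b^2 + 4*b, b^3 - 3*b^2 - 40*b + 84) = b - 2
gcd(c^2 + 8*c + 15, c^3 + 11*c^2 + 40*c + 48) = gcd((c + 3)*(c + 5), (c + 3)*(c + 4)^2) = c + 3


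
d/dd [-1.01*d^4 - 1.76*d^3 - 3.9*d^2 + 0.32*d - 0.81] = -4.04*d^3 - 5.28*d^2 - 7.8*d + 0.32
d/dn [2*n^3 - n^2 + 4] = 2*n*(3*n - 1)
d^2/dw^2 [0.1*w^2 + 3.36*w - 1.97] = 0.200000000000000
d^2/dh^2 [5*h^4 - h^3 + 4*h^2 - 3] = 60*h^2 - 6*h + 8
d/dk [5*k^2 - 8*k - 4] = 10*k - 8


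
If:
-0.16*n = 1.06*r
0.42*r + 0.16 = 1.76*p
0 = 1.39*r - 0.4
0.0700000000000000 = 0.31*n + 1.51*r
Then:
No Solution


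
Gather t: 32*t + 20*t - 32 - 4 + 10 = 52*t - 26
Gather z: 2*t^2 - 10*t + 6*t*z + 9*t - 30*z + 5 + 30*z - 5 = 2*t^2 + 6*t*z - t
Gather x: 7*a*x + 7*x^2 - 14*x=7*x^2 + x*(7*a - 14)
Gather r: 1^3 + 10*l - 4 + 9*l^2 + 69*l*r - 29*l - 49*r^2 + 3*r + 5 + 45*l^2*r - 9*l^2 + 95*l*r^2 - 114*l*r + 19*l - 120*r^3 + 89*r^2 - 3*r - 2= -120*r^3 + r^2*(95*l + 40) + r*(45*l^2 - 45*l)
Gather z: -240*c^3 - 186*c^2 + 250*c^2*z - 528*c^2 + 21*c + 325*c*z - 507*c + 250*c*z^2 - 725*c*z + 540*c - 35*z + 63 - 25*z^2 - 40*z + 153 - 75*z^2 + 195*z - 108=-240*c^3 - 714*c^2 + 54*c + z^2*(250*c - 100) + z*(250*c^2 - 400*c + 120) + 108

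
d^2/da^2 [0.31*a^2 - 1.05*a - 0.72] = 0.620000000000000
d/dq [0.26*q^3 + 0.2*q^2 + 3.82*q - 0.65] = 0.78*q^2 + 0.4*q + 3.82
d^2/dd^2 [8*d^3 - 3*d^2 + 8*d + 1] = 48*d - 6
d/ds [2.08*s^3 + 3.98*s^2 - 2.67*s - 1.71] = 6.24*s^2 + 7.96*s - 2.67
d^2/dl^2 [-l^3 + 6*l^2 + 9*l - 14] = 12 - 6*l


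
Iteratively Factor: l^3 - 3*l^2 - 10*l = (l + 2)*(l^2 - 5*l) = (l - 5)*(l + 2)*(l)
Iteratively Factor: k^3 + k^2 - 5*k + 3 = (k - 1)*(k^2 + 2*k - 3) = (k - 1)^2*(k + 3)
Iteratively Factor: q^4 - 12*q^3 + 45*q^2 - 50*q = (q - 5)*(q^3 - 7*q^2 + 10*q) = (q - 5)^2*(q^2 - 2*q) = (q - 5)^2*(q - 2)*(q)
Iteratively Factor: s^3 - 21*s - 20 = (s + 1)*(s^2 - s - 20) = (s + 1)*(s + 4)*(s - 5)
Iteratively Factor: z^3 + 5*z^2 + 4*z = (z + 4)*(z^2 + z) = z*(z + 4)*(z + 1)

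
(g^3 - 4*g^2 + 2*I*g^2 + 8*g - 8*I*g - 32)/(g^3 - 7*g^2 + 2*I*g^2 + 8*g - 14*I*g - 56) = (g - 4)/(g - 7)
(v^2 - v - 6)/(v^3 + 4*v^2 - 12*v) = (v^2 - v - 6)/(v*(v^2 + 4*v - 12))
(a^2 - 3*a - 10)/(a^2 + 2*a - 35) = (a + 2)/(a + 7)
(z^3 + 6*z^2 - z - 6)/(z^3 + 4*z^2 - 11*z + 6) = (z + 1)/(z - 1)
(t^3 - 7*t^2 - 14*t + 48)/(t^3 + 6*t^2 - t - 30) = (t - 8)/(t + 5)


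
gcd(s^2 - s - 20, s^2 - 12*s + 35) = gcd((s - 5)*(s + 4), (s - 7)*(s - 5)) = s - 5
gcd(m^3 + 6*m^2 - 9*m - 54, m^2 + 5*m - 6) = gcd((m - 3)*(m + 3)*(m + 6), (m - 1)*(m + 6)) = m + 6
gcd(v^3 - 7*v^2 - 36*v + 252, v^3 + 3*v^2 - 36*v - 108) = v^2 - 36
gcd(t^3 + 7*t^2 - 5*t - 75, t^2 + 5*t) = t + 5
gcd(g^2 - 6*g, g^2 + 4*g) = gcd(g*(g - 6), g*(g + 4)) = g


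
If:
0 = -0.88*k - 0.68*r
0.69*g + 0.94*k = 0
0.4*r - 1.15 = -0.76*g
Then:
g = 1.01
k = -0.74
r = 0.96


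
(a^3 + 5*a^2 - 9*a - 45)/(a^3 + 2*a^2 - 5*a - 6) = (a^2 + 2*a - 15)/(a^2 - a - 2)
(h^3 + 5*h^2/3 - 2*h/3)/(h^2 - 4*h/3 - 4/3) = h*(-3*h^2 - 5*h + 2)/(-3*h^2 + 4*h + 4)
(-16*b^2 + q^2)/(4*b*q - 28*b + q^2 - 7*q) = (-4*b + q)/(q - 7)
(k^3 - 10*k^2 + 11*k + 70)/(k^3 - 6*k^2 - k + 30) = (k - 7)/(k - 3)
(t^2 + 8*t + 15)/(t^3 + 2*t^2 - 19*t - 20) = (t + 3)/(t^2 - 3*t - 4)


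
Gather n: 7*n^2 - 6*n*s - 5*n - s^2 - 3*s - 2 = 7*n^2 + n*(-6*s - 5) - s^2 - 3*s - 2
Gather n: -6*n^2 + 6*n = -6*n^2 + 6*n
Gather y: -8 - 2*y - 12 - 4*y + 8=-6*y - 12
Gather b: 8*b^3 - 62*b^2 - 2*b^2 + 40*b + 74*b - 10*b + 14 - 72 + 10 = 8*b^3 - 64*b^2 + 104*b - 48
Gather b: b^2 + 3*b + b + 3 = b^2 + 4*b + 3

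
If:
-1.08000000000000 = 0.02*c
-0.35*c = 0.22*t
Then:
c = -54.00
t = 85.91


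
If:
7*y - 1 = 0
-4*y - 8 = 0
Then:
No Solution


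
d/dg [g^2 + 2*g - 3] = 2*g + 2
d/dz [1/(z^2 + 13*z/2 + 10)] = 2*(-4*z - 13)/(2*z^2 + 13*z + 20)^2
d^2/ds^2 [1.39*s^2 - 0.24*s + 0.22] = 2.78000000000000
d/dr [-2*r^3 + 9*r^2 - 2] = 6*r*(3 - r)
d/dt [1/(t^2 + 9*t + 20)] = (-2*t - 9)/(t^2 + 9*t + 20)^2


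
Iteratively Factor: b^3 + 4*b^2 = (b + 4)*(b^2) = b*(b + 4)*(b)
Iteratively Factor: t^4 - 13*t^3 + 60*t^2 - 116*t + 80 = (t - 2)*(t^3 - 11*t^2 + 38*t - 40) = (t - 4)*(t - 2)*(t^2 - 7*t + 10) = (t - 5)*(t - 4)*(t - 2)*(t - 2)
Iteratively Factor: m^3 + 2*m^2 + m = (m + 1)*(m^2 + m) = m*(m + 1)*(m + 1)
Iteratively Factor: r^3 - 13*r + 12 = (r - 3)*(r^2 + 3*r - 4) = (r - 3)*(r + 4)*(r - 1)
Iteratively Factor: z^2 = (z)*(z)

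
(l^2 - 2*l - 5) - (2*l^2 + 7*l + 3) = -l^2 - 9*l - 8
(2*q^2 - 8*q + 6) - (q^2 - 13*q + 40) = q^2 + 5*q - 34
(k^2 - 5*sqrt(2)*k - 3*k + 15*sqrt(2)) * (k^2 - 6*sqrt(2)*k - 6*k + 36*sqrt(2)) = k^4 - 11*sqrt(2)*k^3 - 9*k^3 + 78*k^2 + 99*sqrt(2)*k^2 - 540*k - 198*sqrt(2)*k + 1080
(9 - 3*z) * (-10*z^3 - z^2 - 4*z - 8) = 30*z^4 - 87*z^3 + 3*z^2 - 12*z - 72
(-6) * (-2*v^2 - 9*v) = 12*v^2 + 54*v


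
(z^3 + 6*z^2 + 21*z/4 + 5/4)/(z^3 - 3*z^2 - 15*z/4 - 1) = (z + 5)/(z - 4)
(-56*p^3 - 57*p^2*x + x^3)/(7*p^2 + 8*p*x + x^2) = -8*p + x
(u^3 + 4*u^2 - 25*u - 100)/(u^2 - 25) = u + 4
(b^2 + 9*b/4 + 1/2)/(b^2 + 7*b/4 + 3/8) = 2*(b + 2)/(2*b + 3)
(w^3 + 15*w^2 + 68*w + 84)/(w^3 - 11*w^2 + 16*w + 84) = (w^2 + 13*w + 42)/(w^2 - 13*w + 42)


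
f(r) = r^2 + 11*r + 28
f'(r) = 2*r + 11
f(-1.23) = 15.98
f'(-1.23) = 8.54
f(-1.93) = 10.49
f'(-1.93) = 7.14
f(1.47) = 46.33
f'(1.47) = 13.94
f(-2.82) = 4.93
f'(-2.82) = 5.36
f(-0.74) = 20.41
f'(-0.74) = 9.52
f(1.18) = 42.37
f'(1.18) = 13.36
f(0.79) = 37.31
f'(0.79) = 12.58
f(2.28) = 58.28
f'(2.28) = 15.56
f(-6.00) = -2.00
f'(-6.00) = -1.00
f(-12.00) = 40.00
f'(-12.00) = -13.00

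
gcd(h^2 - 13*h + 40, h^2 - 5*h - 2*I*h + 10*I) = h - 5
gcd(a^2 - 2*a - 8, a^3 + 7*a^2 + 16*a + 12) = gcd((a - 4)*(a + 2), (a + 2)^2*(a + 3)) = a + 2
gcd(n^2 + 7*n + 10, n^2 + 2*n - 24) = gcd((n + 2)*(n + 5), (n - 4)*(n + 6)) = 1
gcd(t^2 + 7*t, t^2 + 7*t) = t^2 + 7*t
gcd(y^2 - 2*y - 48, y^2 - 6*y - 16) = y - 8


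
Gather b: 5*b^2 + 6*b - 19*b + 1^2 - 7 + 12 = 5*b^2 - 13*b + 6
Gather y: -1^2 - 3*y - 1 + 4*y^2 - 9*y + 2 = 4*y^2 - 12*y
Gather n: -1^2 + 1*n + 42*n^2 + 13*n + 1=42*n^2 + 14*n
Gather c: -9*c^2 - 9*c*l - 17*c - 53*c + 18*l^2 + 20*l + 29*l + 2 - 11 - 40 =-9*c^2 + c*(-9*l - 70) + 18*l^2 + 49*l - 49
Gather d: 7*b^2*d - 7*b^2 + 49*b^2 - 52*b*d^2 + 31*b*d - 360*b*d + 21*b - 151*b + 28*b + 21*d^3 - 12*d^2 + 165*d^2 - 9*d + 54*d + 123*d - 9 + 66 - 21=42*b^2 - 102*b + 21*d^3 + d^2*(153 - 52*b) + d*(7*b^2 - 329*b + 168) + 36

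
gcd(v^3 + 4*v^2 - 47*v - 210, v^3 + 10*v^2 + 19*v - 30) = v^2 + 11*v + 30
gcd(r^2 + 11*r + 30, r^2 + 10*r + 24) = r + 6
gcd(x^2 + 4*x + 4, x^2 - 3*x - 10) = x + 2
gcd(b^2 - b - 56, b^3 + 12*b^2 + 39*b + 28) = b + 7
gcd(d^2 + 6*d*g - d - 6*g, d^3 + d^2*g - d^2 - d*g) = d - 1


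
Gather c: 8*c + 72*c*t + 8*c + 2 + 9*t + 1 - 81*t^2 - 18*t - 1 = c*(72*t + 16) - 81*t^2 - 9*t + 2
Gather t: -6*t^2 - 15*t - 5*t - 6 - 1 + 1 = -6*t^2 - 20*t - 6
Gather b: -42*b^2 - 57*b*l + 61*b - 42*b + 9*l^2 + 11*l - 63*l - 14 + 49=-42*b^2 + b*(19 - 57*l) + 9*l^2 - 52*l + 35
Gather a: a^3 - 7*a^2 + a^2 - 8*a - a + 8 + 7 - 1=a^3 - 6*a^2 - 9*a + 14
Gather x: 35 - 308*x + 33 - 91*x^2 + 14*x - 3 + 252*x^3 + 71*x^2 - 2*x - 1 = 252*x^3 - 20*x^2 - 296*x + 64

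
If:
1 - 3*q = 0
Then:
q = 1/3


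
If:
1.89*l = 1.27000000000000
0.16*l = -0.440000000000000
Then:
No Solution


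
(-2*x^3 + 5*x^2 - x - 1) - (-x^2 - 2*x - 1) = -2*x^3 + 6*x^2 + x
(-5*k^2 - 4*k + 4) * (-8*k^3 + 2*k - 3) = 40*k^5 + 32*k^4 - 42*k^3 + 7*k^2 + 20*k - 12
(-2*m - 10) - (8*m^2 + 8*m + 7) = -8*m^2 - 10*m - 17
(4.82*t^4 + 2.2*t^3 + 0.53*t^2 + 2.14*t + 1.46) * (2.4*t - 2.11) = 11.568*t^5 - 4.8902*t^4 - 3.37*t^3 + 4.0177*t^2 - 1.0114*t - 3.0806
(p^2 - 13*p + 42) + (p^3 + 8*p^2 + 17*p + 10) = p^3 + 9*p^2 + 4*p + 52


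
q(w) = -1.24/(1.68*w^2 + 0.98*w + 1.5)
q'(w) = -1.24*(-3.36*w - 0.98)/(1.68*w^2 + 0.98*w + 1.5)^2 = (4.1664*w + 1.2152)/(1.68*w^2 + 0.98*w + 1.5)^2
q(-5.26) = -0.03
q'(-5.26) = -0.01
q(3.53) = -0.05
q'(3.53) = 0.02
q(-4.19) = -0.05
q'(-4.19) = -0.02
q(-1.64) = -0.28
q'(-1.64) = -0.29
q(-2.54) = -0.13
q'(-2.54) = -0.10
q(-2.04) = -0.19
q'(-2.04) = -0.17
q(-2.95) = -0.09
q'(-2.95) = -0.06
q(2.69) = -0.08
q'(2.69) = 0.05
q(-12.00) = -0.01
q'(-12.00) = -0.00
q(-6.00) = -0.02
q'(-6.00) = -0.01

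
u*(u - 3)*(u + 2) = u^3 - u^2 - 6*u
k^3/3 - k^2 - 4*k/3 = k*(k/3 + 1/3)*(k - 4)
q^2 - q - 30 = (q - 6)*(q + 5)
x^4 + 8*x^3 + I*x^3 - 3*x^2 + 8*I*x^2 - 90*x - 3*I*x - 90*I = (x - 3)*(x + 5)*(x + 6)*(x + I)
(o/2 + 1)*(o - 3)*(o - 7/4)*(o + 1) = o^4/2 - 7*o^3/8 - 7*o^2/2 + 25*o/8 + 21/4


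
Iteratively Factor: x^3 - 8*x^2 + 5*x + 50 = (x - 5)*(x^2 - 3*x - 10) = (x - 5)^2*(x + 2)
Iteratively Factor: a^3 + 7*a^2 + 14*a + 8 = (a + 4)*(a^2 + 3*a + 2) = (a + 1)*(a + 4)*(a + 2)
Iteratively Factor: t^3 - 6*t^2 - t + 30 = (t - 3)*(t^2 - 3*t - 10) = (t - 5)*(t - 3)*(t + 2)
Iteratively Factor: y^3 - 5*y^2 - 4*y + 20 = (y - 2)*(y^2 - 3*y - 10) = (y - 5)*(y - 2)*(y + 2)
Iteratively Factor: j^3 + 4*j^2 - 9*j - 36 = (j + 3)*(j^2 + j - 12) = (j + 3)*(j + 4)*(j - 3)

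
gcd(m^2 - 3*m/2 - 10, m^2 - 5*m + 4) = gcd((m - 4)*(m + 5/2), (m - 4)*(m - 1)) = m - 4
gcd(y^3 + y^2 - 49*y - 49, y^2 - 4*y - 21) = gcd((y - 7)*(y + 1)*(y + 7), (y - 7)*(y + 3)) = y - 7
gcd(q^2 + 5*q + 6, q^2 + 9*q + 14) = q + 2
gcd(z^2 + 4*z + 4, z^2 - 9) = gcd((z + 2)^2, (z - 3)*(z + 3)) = 1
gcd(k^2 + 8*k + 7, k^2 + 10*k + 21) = k + 7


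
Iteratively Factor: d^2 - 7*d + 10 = (d - 5)*(d - 2)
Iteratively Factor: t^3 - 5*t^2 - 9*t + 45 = (t - 5)*(t^2 - 9) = (t - 5)*(t - 3)*(t + 3)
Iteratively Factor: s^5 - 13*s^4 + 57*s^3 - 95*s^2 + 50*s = (s - 5)*(s^4 - 8*s^3 + 17*s^2 - 10*s) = s*(s - 5)*(s^3 - 8*s^2 + 17*s - 10) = s*(s - 5)^2*(s^2 - 3*s + 2) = s*(s - 5)^2*(s - 2)*(s - 1)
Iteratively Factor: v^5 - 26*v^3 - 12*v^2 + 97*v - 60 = (v - 1)*(v^4 + v^3 - 25*v^2 - 37*v + 60) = (v - 1)*(v + 3)*(v^3 - 2*v^2 - 19*v + 20) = (v - 1)^2*(v + 3)*(v^2 - v - 20) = (v - 5)*(v - 1)^2*(v + 3)*(v + 4)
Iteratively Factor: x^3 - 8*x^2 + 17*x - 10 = (x - 1)*(x^2 - 7*x + 10) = (x - 5)*(x - 1)*(x - 2)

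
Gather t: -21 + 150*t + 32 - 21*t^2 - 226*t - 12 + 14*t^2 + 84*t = -7*t^2 + 8*t - 1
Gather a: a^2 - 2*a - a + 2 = a^2 - 3*a + 2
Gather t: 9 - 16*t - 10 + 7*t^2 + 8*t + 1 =7*t^2 - 8*t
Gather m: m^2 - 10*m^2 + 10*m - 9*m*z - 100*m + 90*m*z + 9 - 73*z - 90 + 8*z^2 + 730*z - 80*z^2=-9*m^2 + m*(81*z - 90) - 72*z^2 + 657*z - 81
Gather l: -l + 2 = 2 - l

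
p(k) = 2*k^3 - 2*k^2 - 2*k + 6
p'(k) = 6*k^2 - 4*k - 2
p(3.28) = 48.50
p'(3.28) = 49.43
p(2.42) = 17.79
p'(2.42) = 23.46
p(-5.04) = -290.77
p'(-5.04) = 170.57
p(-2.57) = -36.02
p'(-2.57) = 47.91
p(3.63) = 68.05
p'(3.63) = 62.54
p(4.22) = 112.25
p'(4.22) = 87.97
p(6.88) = 548.89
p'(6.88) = 254.49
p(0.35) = 5.14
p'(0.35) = -2.66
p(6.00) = 354.00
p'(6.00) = 190.00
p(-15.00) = -7164.00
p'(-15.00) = 1408.00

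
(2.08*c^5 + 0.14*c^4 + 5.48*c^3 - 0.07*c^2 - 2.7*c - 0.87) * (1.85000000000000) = 3.848*c^5 + 0.259*c^4 + 10.138*c^3 - 0.1295*c^2 - 4.995*c - 1.6095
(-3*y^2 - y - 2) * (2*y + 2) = -6*y^3 - 8*y^2 - 6*y - 4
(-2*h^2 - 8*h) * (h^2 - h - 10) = -2*h^4 - 6*h^3 + 28*h^2 + 80*h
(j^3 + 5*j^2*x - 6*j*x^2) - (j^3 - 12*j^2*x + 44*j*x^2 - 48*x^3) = 17*j^2*x - 50*j*x^2 + 48*x^3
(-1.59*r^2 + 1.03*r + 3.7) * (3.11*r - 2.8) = -4.9449*r^3 + 7.6553*r^2 + 8.623*r - 10.36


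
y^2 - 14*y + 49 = (y - 7)^2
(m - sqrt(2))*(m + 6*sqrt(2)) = m^2 + 5*sqrt(2)*m - 12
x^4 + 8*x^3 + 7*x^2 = x^2*(x + 1)*(x + 7)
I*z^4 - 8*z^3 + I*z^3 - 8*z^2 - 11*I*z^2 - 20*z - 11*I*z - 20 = (z + 1)*(z + 4*I)*(z + 5*I)*(I*z + 1)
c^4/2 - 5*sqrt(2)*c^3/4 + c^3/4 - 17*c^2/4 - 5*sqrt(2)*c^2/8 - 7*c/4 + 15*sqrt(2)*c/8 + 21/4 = (c/2 + sqrt(2)/2)*(c - 1)*(c + 3/2)*(c - 7*sqrt(2)/2)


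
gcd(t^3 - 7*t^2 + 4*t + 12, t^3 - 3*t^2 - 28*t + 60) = t^2 - 8*t + 12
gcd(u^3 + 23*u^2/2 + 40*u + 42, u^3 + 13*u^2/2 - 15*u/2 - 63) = u^2 + 19*u/2 + 21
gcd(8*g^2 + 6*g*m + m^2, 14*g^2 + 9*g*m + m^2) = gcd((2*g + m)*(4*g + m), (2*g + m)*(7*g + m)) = 2*g + m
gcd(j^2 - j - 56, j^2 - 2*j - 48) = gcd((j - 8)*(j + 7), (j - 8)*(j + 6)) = j - 8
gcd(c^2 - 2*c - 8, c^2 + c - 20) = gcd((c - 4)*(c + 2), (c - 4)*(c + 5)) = c - 4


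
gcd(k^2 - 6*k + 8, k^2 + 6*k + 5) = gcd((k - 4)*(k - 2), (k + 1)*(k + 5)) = 1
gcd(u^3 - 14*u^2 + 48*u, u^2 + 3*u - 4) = 1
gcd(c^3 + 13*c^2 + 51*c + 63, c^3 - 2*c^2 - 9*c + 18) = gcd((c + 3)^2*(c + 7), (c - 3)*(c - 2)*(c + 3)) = c + 3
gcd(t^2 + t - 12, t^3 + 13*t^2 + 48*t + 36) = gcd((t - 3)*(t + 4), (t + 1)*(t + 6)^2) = 1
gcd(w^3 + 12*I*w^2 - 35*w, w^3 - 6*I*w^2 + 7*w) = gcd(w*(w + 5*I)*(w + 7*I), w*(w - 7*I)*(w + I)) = w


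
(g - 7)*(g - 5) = g^2 - 12*g + 35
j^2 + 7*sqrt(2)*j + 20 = (j + 2*sqrt(2))*(j + 5*sqrt(2))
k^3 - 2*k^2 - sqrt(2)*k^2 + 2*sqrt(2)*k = k*(k - 2)*(k - sqrt(2))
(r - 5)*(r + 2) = r^2 - 3*r - 10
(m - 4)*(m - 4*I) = m^2 - 4*m - 4*I*m + 16*I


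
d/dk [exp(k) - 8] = exp(k)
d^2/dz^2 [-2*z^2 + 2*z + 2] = -4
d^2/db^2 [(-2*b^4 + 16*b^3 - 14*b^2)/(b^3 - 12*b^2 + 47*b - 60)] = 32*(-b^6 + 48*b^5 - 615*b^4 + 3448*b^3 - 9270*b^2 + 10800*b - 3150)/(b^9 - 36*b^8 + 573*b^7 - 5292*b^6 + 31251*b^5 - 122364*b^4 + 317663*b^3 - 527220*b^2 + 507600*b - 216000)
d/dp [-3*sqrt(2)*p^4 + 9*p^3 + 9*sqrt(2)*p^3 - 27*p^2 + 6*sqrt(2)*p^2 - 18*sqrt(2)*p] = -12*sqrt(2)*p^3 + 27*p^2 + 27*sqrt(2)*p^2 - 54*p + 12*sqrt(2)*p - 18*sqrt(2)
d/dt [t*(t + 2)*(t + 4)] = 3*t^2 + 12*t + 8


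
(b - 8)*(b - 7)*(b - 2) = b^3 - 17*b^2 + 86*b - 112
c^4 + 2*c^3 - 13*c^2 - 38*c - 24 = (c - 4)*(c + 1)*(c + 2)*(c + 3)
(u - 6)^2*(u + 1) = u^3 - 11*u^2 + 24*u + 36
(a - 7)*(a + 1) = a^2 - 6*a - 7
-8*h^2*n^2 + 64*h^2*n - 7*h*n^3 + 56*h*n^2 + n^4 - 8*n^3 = n*(-8*h + n)*(h + n)*(n - 8)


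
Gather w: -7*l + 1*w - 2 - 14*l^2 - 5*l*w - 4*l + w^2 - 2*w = -14*l^2 - 11*l + w^2 + w*(-5*l - 1) - 2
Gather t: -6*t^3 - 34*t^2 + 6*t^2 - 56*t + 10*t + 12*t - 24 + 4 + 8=-6*t^3 - 28*t^2 - 34*t - 12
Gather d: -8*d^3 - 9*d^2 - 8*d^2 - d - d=-8*d^3 - 17*d^2 - 2*d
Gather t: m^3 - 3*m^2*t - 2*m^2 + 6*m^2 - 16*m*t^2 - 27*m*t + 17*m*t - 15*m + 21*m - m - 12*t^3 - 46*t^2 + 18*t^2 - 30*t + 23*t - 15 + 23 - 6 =m^3 + 4*m^2 + 5*m - 12*t^3 + t^2*(-16*m - 28) + t*(-3*m^2 - 10*m - 7) + 2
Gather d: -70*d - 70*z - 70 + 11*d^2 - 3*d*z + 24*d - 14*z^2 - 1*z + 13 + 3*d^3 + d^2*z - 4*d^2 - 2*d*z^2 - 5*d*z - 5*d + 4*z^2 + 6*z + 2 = 3*d^3 + d^2*(z + 7) + d*(-2*z^2 - 8*z - 51) - 10*z^2 - 65*z - 55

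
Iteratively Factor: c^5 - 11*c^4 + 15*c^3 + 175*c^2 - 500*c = (c - 5)*(c^4 - 6*c^3 - 15*c^2 + 100*c) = c*(c - 5)*(c^3 - 6*c^2 - 15*c + 100) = c*(c - 5)^2*(c^2 - c - 20) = c*(c - 5)^2*(c + 4)*(c - 5)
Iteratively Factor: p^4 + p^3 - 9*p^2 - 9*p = (p)*(p^3 + p^2 - 9*p - 9) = p*(p + 1)*(p^2 - 9) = p*(p + 1)*(p + 3)*(p - 3)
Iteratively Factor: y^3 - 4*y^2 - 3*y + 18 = (y - 3)*(y^2 - y - 6) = (y - 3)*(y + 2)*(y - 3)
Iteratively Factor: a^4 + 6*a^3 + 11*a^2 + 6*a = (a + 2)*(a^3 + 4*a^2 + 3*a) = a*(a + 2)*(a^2 + 4*a + 3) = a*(a + 2)*(a + 3)*(a + 1)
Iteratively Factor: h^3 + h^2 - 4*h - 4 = (h + 2)*(h^2 - h - 2) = (h + 1)*(h + 2)*(h - 2)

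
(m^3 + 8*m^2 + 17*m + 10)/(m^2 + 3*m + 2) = m + 5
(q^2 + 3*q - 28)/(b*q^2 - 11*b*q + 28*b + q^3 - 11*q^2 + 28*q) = (q + 7)/(b*q - 7*b + q^2 - 7*q)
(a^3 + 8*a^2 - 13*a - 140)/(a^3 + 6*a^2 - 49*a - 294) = (a^2 + a - 20)/(a^2 - a - 42)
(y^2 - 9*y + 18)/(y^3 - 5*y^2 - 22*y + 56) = (y^2 - 9*y + 18)/(y^3 - 5*y^2 - 22*y + 56)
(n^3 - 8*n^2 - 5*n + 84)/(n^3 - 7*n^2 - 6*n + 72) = (n - 7)/(n - 6)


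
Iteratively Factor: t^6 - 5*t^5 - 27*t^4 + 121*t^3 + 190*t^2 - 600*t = (t - 5)*(t^5 - 27*t^3 - 14*t^2 + 120*t) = (t - 5)*(t + 3)*(t^4 - 3*t^3 - 18*t^2 + 40*t) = (t - 5)*(t - 2)*(t + 3)*(t^3 - t^2 - 20*t) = (t - 5)^2*(t - 2)*(t + 3)*(t^2 + 4*t) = t*(t - 5)^2*(t - 2)*(t + 3)*(t + 4)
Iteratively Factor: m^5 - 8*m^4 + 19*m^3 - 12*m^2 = (m)*(m^4 - 8*m^3 + 19*m^2 - 12*m) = m*(m - 3)*(m^3 - 5*m^2 + 4*m) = m*(m - 4)*(m - 3)*(m^2 - m) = m^2*(m - 4)*(m - 3)*(m - 1)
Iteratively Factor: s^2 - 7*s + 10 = (s - 2)*(s - 5)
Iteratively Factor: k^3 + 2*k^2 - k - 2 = (k + 1)*(k^2 + k - 2) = (k - 1)*(k + 1)*(k + 2)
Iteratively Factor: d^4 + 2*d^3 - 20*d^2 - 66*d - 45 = (d - 5)*(d^3 + 7*d^2 + 15*d + 9) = (d - 5)*(d + 1)*(d^2 + 6*d + 9) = (d - 5)*(d + 1)*(d + 3)*(d + 3)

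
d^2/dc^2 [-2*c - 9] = 0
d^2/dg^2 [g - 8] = 0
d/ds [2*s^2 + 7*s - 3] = 4*s + 7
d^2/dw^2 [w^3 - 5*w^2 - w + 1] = 6*w - 10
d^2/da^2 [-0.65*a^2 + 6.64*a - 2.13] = -1.30000000000000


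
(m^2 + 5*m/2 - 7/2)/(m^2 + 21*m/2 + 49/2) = (m - 1)/(m + 7)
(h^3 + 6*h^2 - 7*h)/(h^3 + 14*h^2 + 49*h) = (h - 1)/(h + 7)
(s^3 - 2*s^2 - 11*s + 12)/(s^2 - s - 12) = s - 1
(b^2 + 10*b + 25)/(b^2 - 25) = (b + 5)/(b - 5)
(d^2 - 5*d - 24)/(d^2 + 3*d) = (d - 8)/d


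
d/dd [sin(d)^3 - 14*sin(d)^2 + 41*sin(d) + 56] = (3*sin(d)^2 - 28*sin(d) + 41)*cos(d)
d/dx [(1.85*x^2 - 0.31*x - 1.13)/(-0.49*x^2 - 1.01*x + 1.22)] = (-2.0204*x^2 + 3.4066*x - 1.5195)/(0.2401*x^4 + 0.9898*x^3 - 0.1755*x^2 - 2.4644*x + 1.4884)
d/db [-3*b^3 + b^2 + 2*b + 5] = -9*b^2 + 2*b + 2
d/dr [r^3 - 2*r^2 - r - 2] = 3*r^2 - 4*r - 1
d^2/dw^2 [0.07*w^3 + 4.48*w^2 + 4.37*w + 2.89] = 0.42*w + 8.96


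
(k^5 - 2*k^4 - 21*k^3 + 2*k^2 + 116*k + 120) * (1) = k^5 - 2*k^4 - 21*k^3 + 2*k^2 + 116*k + 120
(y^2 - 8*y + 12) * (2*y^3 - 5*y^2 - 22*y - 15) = 2*y^5 - 21*y^4 + 42*y^3 + 101*y^2 - 144*y - 180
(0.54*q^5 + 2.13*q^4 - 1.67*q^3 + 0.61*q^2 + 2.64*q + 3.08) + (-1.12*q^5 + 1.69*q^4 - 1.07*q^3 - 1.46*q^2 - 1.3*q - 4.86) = -0.58*q^5 + 3.82*q^4 - 2.74*q^3 - 0.85*q^2 + 1.34*q - 1.78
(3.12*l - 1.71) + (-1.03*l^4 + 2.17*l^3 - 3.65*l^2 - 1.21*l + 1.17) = -1.03*l^4 + 2.17*l^3 - 3.65*l^2 + 1.91*l - 0.54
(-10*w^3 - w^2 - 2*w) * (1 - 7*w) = 70*w^4 - 3*w^3 + 13*w^2 - 2*w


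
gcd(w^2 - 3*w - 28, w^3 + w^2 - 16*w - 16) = w + 4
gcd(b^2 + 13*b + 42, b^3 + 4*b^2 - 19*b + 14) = b + 7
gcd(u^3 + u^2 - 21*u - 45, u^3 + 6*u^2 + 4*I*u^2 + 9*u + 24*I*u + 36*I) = u^2 + 6*u + 9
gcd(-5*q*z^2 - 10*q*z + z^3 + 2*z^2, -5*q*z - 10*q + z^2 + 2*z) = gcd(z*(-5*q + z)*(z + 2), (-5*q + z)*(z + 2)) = -5*q*z - 10*q + z^2 + 2*z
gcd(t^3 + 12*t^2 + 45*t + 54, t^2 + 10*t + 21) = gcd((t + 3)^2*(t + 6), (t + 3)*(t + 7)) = t + 3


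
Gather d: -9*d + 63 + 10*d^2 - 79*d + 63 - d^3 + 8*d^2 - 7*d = -d^3 + 18*d^2 - 95*d + 126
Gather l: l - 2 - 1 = l - 3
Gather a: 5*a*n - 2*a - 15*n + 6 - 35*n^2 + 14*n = a*(5*n - 2) - 35*n^2 - n + 6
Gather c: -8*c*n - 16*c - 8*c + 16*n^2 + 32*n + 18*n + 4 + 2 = c*(-8*n - 24) + 16*n^2 + 50*n + 6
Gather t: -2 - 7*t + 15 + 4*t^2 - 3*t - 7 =4*t^2 - 10*t + 6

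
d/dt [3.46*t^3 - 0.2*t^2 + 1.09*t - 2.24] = 10.38*t^2 - 0.4*t + 1.09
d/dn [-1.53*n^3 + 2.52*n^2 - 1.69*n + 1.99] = -4.59*n^2 + 5.04*n - 1.69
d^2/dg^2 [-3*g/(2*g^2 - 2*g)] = -3/(g^3 - 3*g^2 + 3*g - 1)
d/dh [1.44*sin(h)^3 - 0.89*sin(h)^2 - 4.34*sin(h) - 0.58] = (4.32*sin(h)^2 - 1.78*sin(h) - 4.34)*cos(h)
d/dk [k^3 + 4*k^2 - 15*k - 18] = 3*k^2 + 8*k - 15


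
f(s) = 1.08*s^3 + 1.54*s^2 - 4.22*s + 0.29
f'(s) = 3.24*s^2 + 3.08*s - 4.22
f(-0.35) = 1.91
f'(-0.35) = -4.90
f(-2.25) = 5.28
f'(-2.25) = 5.25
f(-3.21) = -6.02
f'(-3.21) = 19.28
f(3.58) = 54.47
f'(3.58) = 48.33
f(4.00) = 77.17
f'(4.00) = 59.94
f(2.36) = 13.10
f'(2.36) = 21.09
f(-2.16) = 5.71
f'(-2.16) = 4.24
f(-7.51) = -338.61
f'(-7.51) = 155.39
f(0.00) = 0.29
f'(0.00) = -4.22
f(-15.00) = -3234.91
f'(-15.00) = 678.58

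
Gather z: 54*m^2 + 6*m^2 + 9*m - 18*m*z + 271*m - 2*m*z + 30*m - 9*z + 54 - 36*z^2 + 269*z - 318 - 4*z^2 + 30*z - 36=60*m^2 + 310*m - 40*z^2 + z*(290 - 20*m) - 300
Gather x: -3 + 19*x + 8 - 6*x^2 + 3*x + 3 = -6*x^2 + 22*x + 8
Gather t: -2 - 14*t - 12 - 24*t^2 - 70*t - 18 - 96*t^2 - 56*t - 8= -120*t^2 - 140*t - 40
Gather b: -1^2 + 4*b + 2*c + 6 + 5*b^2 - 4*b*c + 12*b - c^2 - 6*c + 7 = 5*b^2 + b*(16 - 4*c) - c^2 - 4*c + 12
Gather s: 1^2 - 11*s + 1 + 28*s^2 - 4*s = 28*s^2 - 15*s + 2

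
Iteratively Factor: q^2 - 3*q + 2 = (q - 1)*(q - 2)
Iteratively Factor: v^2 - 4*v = (v - 4)*(v)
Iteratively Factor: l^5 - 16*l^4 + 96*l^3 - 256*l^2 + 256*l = (l)*(l^4 - 16*l^3 + 96*l^2 - 256*l + 256) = l*(l - 4)*(l^3 - 12*l^2 + 48*l - 64) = l*(l - 4)^2*(l^2 - 8*l + 16) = l*(l - 4)^3*(l - 4)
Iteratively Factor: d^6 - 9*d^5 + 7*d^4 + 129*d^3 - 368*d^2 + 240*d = (d - 1)*(d^5 - 8*d^4 - d^3 + 128*d^2 - 240*d) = d*(d - 1)*(d^4 - 8*d^3 - d^2 + 128*d - 240) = d*(d - 1)*(d + 4)*(d^3 - 12*d^2 + 47*d - 60) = d*(d - 4)*(d - 1)*(d + 4)*(d^2 - 8*d + 15) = d*(d - 4)*(d - 3)*(d - 1)*(d + 4)*(d - 5)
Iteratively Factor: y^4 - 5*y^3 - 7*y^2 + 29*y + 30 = (y - 3)*(y^3 - 2*y^2 - 13*y - 10) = (y - 5)*(y - 3)*(y^2 + 3*y + 2) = (y - 5)*(y - 3)*(y + 1)*(y + 2)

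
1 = 1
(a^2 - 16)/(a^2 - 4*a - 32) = (a - 4)/(a - 8)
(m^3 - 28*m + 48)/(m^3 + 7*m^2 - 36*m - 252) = (m^2 - 6*m + 8)/(m^2 + m - 42)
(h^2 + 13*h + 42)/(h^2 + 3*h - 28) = (h + 6)/(h - 4)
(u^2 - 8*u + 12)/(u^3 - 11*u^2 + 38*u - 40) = (u - 6)/(u^2 - 9*u + 20)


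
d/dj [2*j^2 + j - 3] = 4*j + 1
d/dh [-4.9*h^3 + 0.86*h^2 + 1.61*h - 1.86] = -14.7*h^2 + 1.72*h + 1.61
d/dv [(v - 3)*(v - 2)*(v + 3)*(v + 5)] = 4*v^3 + 9*v^2 - 38*v - 27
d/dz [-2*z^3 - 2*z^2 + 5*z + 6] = -6*z^2 - 4*z + 5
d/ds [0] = 0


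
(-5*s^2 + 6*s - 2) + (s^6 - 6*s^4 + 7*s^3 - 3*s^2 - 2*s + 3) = s^6 - 6*s^4 + 7*s^3 - 8*s^2 + 4*s + 1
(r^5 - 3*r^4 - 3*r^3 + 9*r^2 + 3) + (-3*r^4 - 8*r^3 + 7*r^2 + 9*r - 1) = r^5 - 6*r^4 - 11*r^3 + 16*r^2 + 9*r + 2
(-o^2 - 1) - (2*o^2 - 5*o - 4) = -3*o^2 + 5*o + 3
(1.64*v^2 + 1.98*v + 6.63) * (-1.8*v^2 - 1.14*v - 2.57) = -2.952*v^4 - 5.4336*v^3 - 18.406*v^2 - 12.6468*v - 17.0391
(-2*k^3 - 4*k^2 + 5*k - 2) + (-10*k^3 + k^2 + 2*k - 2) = -12*k^3 - 3*k^2 + 7*k - 4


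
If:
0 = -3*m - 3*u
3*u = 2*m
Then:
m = 0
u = 0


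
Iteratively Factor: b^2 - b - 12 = (b - 4)*(b + 3)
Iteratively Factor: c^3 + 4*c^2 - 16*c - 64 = (c - 4)*(c^2 + 8*c + 16) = (c - 4)*(c + 4)*(c + 4)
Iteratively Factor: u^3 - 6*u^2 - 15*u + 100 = (u + 4)*(u^2 - 10*u + 25) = (u - 5)*(u + 4)*(u - 5)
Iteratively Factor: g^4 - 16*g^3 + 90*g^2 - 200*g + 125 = (g - 1)*(g^3 - 15*g^2 + 75*g - 125) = (g - 5)*(g - 1)*(g^2 - 10*g + 25) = (g - 5)^2*(g - 1)*(g - 5)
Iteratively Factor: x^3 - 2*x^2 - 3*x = (x + 1)*(x^2 - 3*x) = (x - 3)*(x + 1)*(x)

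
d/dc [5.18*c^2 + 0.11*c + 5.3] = 10.36*c + 0.11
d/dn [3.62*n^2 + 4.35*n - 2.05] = 7.24*n + 4.35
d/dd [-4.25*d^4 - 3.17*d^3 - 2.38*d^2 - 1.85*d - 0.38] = -17.0*d^3 - 9.51*d^2 - 4.76*d - 1.85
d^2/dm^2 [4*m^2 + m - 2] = 8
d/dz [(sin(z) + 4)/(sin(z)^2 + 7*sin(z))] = (-8*sin(z) + cos(z)^2 - 29)*cos(z)/((sin(z) + 7)^2*sin(z)^2)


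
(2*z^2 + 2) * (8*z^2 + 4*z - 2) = 16*z^4 + 8*z^3 + 12*z^2 + 8*z - 4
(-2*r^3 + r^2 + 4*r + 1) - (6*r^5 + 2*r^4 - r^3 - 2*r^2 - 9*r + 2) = -6*r^5 - 2*r^4 - r^3 + 3*r^2 + 13*r - 1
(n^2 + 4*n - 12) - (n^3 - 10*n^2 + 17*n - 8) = -n^3 + 11*n^2 - 13*n - 4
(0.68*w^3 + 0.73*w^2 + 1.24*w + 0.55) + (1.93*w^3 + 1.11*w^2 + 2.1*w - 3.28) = 2.61*w^3 + 1.84*w^2 + 3.34*w - 2.73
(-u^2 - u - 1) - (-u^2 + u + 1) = -2*u - 2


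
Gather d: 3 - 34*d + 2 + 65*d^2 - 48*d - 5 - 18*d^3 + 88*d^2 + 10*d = -18*d^3 + 153*d^2 - 72*d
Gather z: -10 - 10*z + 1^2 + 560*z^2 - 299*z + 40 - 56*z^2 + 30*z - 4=504*z^2 - 279*z + 27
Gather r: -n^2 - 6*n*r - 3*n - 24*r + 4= -n^2 - 3*n + r*(-6*n - 24) + 4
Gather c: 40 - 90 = -50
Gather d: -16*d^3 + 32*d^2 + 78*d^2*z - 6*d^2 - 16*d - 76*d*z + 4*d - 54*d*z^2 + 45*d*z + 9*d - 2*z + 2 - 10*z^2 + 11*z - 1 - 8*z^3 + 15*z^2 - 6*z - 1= -16*d^3 + d^2*(78*z + 26) + d*(-54*z^2 - 31*z - 3) - 8*z^3 + 5*z^2 + 3*z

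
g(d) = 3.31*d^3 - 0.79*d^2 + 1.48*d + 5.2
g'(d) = 9.93*d^2 - 1.58*d + 1.48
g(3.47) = 139.12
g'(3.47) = 115.56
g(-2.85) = -82.06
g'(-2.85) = 86.64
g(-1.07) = -1.34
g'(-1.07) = 14.54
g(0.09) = 5.33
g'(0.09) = 1.42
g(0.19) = 5.48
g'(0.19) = 1.54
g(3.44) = 135.68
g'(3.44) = 113.55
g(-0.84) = 1.44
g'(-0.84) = 9.81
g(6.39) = 846.04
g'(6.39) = 396.85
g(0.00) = 5.20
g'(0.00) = 1.48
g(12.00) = 5628.88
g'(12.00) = 1412.44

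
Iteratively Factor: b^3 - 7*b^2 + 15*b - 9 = (b - 3)*(b^2 - 4*b + 3) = (b - 3)*(b - 1)*(b - 3)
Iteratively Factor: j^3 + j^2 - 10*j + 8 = (j - 1)*(j^2 + 2*j - 8) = (j - 2)*(j - 1)*(j + 4)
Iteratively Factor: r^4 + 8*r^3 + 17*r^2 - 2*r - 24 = (r - 1)*(r^3 + 9*r^2 + 26*r + 24) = (r - 1)*(r + 4)*(r^2 + 5*r + 6) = (r - 1)*(r + 2)*(r + 4)*(r + 3)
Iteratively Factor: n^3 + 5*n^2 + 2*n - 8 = (n + 4)*(n^2 + n - 2) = (n - 1)*(n + 4)*(n + 2)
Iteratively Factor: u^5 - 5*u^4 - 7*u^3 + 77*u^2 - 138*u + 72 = (u - 3)*(u^4 - 2*u^3 - 13*u^2 + 38*u - 24) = (u - 3)^2*(u^3 + u^2 - 10*u + 8) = (u - 3)^2*(u - 1)*(u^2 + 2*u - 8) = (u - 3)^2*(u - 1)*(u + 4)*(u - 2)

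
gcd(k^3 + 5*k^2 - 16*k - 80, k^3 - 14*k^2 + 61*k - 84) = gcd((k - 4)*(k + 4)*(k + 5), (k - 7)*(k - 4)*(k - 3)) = k - 4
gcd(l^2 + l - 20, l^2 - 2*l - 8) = l - 4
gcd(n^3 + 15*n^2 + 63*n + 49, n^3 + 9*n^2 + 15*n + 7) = n^2 + 8*n + 7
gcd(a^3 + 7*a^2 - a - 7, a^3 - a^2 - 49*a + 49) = a^2 + 6*a - 7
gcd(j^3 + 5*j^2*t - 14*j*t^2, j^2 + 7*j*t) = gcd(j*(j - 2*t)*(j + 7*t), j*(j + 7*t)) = j^2 + 7*j*t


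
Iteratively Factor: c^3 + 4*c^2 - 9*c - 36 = (c - 3)*(c^2 + 7*c + 12) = (c - 3)*(c + 4)*(c + 3)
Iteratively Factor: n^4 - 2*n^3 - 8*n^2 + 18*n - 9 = (n + 3)*(n^3 - 5*n^2 + 7*n - 3) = (n - 1)*(n + 3)*(n^2 - 4*n + 3) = (n - 1)^2*(n + 3)*(n - 3)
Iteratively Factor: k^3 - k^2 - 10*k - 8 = (k + 1)*(k^2 - 2*k - 8) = (k - 4)*(k + 1)*(k + 2)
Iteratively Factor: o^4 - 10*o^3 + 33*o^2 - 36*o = (o - 3)*(o^3 - 7*o^2 + 12*o) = o*(o - 3)*(o^2 - 7*o + 12) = o*(o - 4)*(o - 3)*(o - 3)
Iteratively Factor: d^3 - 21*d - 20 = (d + 4)*(d^2 - 4*d - 5) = (d - 5)*(d + 4)*(d + 1)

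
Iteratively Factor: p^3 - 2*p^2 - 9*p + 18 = (p - 2)*(p^2 - 9) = (p - 2)*(p + 3)*(p - 3)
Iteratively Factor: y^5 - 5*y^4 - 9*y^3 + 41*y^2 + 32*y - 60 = (y - 3)*(y^4 - 2*y^3 - 15*y^2 - 4*y + 20) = (y - 3)*(y - 1)*(y^3 - y^2 - 16*y - 20) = (y - 3)*(y - 1)*(y + 2)*(y^2 - 3*y - 10) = (y - 5)*(y - 3)*(y - 1)*(y + 2)*(y + 2)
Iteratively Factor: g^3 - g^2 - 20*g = (g - 5)*(g^2 + 4*g) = (g - 5)*(g + 4)*(g)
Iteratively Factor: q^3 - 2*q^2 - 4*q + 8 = (q + 2)*(q^2 - 4*q + 4) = (q - 2)*(q + 2)*(q - 2)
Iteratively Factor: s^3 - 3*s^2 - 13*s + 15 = (s - 5)*(s^2 + 2*s - 3) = (s - 5)*(s - 1)*(s + 3)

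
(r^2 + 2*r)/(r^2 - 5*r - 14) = r/(r - 7)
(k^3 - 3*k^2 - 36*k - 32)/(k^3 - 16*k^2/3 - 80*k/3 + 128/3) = 3*(k + 1)/(3*k - 4)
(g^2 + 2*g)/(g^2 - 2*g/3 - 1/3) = 3*g*(g + 2)/(3*g^2 - 2*g - 1)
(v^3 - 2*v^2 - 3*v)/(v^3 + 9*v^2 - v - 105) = v*(v + 1)/(v^2 + 12*v + 35)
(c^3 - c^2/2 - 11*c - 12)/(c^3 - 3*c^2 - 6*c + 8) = (c + 3/2)/(c - 1)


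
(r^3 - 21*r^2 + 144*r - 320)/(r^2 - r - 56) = (r^2 - 13*r + 40)/(r + 7)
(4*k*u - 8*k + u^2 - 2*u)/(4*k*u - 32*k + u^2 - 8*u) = (u - 2)/(u - 8)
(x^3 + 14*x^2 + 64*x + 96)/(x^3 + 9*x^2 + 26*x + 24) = (x^2 + 10*x + 24)/(x^2 + 5*x + 6)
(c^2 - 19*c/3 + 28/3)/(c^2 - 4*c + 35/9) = 3*(c - 4)/(3*c - 5)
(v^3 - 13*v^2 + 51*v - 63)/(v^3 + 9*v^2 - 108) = (v^2 - 10*v + 21)/(v^2 + 12*v + 36)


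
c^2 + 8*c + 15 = (c + 3)*(c + 5)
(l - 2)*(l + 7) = l^2 + 5*l - 14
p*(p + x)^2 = p^3 + 2*p^2*x + p*x^2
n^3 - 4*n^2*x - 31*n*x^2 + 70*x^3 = (n - 7*x)*(n - 2*x)*(n + 5*x)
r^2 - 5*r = r*(r - 5)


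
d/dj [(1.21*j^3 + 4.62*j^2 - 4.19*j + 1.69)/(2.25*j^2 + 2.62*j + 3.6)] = (2.7225*j^4 + 6.3404*j^3 + 34.5999*j^2 + 25.659*j - 19.5118)/(5.0625*j^4 + 11.79*j^3 + 23.0644*j^2 + 18.864*j + 12.96)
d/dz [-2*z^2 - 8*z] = -4*z - 8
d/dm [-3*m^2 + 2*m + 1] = 2 - 6*m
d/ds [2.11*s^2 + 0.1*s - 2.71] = 4.22*s + 0.1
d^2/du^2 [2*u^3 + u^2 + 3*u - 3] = 12*u + 2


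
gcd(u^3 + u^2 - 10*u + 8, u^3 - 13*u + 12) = u^2 + 3*u - 4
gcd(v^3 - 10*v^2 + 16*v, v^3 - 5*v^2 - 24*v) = v^2 - 8*v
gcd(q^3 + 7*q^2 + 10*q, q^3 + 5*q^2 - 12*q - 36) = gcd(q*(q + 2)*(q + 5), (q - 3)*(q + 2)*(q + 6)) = q + 2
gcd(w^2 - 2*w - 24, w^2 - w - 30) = w - 6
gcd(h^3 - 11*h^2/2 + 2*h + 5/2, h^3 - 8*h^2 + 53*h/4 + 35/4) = h^2 - 9*h/2 - 5/2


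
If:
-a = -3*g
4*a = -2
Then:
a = -1/2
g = -1/6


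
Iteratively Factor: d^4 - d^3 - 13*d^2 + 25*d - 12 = (d - 1)*(d^3 - 13*d + 12) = (d - 1)*(d + 4)*(d^2 - 4*d + 3) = (d - 3)*(d - 1)*(d + 4)*(d - 1)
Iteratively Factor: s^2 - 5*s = (s - 5)*(s)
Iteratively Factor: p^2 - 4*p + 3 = (p - 1)*(p - 3)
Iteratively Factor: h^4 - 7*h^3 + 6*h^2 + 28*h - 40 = (h + 2)*(h^3 - 9*h^2 + 24*h - 20) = (h - 5)*(h + 2)*(h^2 - 4*h + 4) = (h - 5)*(h - 2)*(h + 2)*(h - 2)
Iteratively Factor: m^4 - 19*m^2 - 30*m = (m + 3)*(m^3 - 3*m^2 - 10*m) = (m - 5)*(m + 3)*(m^2 + 2*m) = (m - 5)*(m + 2)*(m + 3)*(m)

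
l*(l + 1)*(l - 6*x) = l^3 - 6*l^2*x + l^2 - 6*l*x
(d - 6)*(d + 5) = d^2 - d - 30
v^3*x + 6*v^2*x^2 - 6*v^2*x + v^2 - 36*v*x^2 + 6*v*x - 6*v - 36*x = (v - 6)*(v + 6*x)*(v*x + 1)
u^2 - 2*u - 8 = (u - 4)*(u + 2)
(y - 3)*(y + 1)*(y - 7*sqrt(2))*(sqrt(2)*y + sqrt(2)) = sqrt(2)*y^4 - 14*y^3 - sqrt(2)*y^3 - 5*sqrt(2)*y^2 + 14*y^2 - 3*sqrt(2)*y + 70*y + 42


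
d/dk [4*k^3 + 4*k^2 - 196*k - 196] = 12*k^2 + 8*k - 196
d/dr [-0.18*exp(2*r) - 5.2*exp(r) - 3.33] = (-0.36*exp(r) - 5.2)*exp(r)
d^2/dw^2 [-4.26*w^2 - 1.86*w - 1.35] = -8.52000000000000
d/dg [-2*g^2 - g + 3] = -4*g - 1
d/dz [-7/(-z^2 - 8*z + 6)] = 14*(-z - 4)/(z^2 + 8*z - 6)^2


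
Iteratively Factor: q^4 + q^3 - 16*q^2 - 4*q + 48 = (q + 2)*(q^3 - q^2 - 14*q + 24) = (q - 3)*(q + 2)*(q^2 + 2*q - 8) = (q - 3)*(q + 2)*(q + 4)*(q - 2)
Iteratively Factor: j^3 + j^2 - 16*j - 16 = (j + 1)*(j^2 - 16) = (j - 4)*(j + 1)*(j + 4)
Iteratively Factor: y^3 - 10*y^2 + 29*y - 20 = (y - 1)*(y^2 - 9*y + 20) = (y - 4)*(y - 1)*(y - 5)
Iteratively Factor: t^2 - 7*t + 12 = (t - 3)*(t - 4)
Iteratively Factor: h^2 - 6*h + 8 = (h - 2)*(h - 4)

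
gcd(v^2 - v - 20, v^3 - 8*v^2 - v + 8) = 1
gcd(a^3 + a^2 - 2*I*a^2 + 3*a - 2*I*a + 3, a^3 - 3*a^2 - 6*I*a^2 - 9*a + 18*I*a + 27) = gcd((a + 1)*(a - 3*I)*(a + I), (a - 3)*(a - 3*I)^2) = a - 3*I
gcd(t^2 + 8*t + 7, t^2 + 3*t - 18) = 1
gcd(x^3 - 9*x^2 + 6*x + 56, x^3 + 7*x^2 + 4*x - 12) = x + 2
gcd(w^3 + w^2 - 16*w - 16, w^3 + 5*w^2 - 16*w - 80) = w^2 - 16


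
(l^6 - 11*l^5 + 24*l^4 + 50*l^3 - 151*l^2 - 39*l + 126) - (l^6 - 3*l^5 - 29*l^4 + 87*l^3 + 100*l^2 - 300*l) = -8*l^5 + 53*l^4 - 37*l^3 - 251*l^2 + 261*l + 126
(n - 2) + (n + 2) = 2*n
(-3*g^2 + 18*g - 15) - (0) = -3*g^2 + 18*g - 15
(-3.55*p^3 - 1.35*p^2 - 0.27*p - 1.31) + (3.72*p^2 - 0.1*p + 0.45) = -3.55*p^3 + 2.37*p^2 - 0.37*p - 0.86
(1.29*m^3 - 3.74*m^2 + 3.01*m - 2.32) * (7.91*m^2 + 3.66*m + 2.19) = 10.2039*m^5 - 24.862*m^4 + 12.9458*m^3 - 15.5252*m^2 - 1.8993*m - 5.0808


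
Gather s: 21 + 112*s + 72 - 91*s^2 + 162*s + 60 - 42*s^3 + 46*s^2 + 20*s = -42*s^3 - 45*s^2 + 294*s + 153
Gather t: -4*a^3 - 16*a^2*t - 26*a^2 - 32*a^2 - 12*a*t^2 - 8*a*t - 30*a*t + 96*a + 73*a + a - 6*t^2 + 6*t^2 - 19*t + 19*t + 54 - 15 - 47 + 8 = -4*a^3 - 58*a^2 - 12*a*t^2 + 170*a + t*(-16*a^2 - 38*a)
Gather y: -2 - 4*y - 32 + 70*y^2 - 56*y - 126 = 70*y^2 - 60*y - 160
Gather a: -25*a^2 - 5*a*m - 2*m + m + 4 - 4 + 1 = -25*a^2 - 5*a*m - m + 1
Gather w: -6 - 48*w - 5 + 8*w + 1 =-40*w - 10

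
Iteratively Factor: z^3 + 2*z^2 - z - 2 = (z - 1)*(z^2 + 3*z + 2) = (z - 1)*(z + 1)*(z + 2)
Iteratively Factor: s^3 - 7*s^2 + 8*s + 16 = (s - 4)*(s^2 - 3*s - 4) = (s - 4)^2*(s + 1)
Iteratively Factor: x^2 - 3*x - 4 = (x - 4)*(x + 1)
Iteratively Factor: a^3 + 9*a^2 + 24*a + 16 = (a + 4)*(a^2 + 5*a + 4) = (a + 4)^2*(a + 1)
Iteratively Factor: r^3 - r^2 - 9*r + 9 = (r - 3)*(r^2 + 2*r - 3) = (r - 3)*(r - 1)*(r + 3)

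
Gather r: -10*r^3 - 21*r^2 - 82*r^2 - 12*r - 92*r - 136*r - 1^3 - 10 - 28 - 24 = -10*r^3 - 103*r^2 - 240*r - 63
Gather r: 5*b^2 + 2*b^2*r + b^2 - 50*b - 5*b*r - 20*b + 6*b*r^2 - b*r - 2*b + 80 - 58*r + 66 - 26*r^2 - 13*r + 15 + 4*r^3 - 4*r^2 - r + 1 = 6*b^2 - 72*b + 4*r^3 + r^2*(6*b - 30) + r*(2*b^2 - 6*b - 72) + 162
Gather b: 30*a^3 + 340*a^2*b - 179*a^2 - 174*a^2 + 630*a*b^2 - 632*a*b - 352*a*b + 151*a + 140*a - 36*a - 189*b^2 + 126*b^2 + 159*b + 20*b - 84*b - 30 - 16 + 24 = 30*a^3 - 353*a^2 + 255*a + b^2*(630*a - 63) + b*(340*a^2 - 984*a + 95) - 22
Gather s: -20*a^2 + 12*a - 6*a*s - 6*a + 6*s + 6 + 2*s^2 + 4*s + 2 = -20*a^2 + 6*a + 2*s^2 + s*(10 - 6*a) + 8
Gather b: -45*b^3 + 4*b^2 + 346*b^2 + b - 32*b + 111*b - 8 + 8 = -45*b^3 + 350*b^2 + 80*b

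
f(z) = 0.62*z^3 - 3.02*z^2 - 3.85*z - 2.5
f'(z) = 1.86*z^2 - 6.04*z - 3.85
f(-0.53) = -1.40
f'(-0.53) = -0.13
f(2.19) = -18.90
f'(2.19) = -8.16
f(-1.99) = -11.68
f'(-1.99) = 15.54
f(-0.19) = -1.88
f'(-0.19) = -2.64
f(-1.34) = -4.26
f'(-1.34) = 7.58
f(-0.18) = -1.91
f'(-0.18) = -2.70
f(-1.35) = -4.33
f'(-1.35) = 7.69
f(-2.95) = -33.34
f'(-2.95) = 30.15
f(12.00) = 587.78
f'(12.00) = 191.51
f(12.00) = 587.78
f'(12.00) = 191.51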